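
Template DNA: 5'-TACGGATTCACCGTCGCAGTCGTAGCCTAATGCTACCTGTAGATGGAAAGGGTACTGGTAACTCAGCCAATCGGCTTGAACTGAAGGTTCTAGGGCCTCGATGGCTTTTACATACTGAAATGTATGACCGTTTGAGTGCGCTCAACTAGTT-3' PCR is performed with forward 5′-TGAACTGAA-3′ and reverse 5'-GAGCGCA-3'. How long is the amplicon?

67 bp

The forward primer matches the template at positions 77–85.
The reverse primer's reverse complement is TGCGCTC, which matches the template at positions 137–143.
The product runs from position 77 to position 143, so its length is 143 − 77 + 1 = 67 bp.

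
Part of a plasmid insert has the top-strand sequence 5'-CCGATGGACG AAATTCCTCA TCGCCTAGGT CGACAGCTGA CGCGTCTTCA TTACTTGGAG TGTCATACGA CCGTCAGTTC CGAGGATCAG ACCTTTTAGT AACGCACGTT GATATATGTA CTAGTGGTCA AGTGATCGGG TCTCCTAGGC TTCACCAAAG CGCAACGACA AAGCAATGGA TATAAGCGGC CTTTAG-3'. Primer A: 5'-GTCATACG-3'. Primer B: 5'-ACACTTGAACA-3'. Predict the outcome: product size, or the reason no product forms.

Primer B (ACACTTGAACA) does not match the top strand, and its reverse complement TGTTCAAGTGT does not match either.
With no annealing site for primer B, no amplification occurs.

No product — primer B has no binding site in the template.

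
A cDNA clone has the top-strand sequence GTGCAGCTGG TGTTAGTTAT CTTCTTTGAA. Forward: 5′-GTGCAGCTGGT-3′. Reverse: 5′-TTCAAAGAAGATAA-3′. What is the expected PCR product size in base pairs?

Forward primer GTGCAGCTGGT is found on the top strand at positions 1–11.
Taking the reverse complement of TTCAAAGAAGATAA gives TTATCTTCTTTGAA, found at positions 17–30 on the template; the primer anneals here to the top strand with its 3' end pointing upstream.
Amplicon spans positions 1–30: 30 bp.

30 bp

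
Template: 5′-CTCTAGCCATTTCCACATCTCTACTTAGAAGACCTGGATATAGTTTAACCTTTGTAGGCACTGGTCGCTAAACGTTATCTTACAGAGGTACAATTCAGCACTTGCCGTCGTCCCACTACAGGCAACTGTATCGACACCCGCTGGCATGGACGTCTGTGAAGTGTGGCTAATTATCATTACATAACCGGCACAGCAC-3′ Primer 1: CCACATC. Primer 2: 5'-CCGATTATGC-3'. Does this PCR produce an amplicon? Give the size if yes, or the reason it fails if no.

Primer 2 (CCGATTATGC) does not match the top strand, and its reverse complement GCATAATCGG does not match either.
With no annealing site for primer 2, no amplification occurs.

No product — primer 2 has no binding site in the template.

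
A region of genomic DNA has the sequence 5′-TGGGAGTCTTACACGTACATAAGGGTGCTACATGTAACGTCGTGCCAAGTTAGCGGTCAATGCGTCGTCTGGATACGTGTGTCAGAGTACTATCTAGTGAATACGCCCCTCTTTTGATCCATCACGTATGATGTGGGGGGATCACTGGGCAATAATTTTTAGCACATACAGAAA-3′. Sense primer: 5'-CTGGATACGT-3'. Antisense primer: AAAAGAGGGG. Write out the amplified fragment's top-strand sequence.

5'-CTGGATACGTGTGTCAGAGTACTATCTAGTGAATACGCCCCTCTTTT-3'

The forward primer matches the template at positions 69–78.
Taking the reverse complement of AAAAGAGGGG gives CCCCTCTTTT, found at positions 106–115 on the template; the primer anneals here to the top strand with its 3' end pointing upstream.
The product is the template from position 69 through 115 (47 bp).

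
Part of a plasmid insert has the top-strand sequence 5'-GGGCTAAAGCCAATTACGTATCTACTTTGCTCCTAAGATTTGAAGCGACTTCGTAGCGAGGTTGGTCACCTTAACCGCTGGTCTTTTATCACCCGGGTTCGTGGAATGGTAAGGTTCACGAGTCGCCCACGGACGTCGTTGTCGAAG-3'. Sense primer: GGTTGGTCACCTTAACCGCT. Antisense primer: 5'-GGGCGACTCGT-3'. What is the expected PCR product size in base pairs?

Scanning the template, GGTTGGTCACCTTAACCGCT occurs at positions 60–79; this primer anneals to the bottom strand there with its 3' end pointing downstream.
The reverse primer's reverse complement is ACGAGTCGCCC, which matches the template at positions 118–128.
The product runs from position 60 to position 128, so its length is 128 − 60 + 1 = 69 bp.

69 bp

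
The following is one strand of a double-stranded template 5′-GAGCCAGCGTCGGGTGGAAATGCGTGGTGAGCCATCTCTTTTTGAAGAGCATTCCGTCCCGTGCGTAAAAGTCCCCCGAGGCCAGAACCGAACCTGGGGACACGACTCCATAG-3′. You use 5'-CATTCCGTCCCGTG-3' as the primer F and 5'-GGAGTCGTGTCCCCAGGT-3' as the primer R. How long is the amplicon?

60 bp

The forward primer matches the template at positions 50–63.
The reverse primer's reverse complement is ACCTGGGGACACGACTCC, which matches the template at positions 92–109.
The product runs from position 50 to position 109, so its length is 109 − 50 + 1 = 60 bp.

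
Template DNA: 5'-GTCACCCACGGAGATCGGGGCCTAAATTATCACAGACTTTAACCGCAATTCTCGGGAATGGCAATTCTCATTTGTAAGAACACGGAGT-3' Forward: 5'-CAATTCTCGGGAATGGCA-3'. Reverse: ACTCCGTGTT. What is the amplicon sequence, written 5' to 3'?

5'-CAATTCTCGGGAATGGCAATTCTCATTTGTAAGAACACGGAGT-3'

The forward primer matches the template at positions 46–63.
The reverse primer's reverse complement is AACACGGAGT, which matches the template at positions 79–88.
The product is the template from position 46 through 88 (43 bp).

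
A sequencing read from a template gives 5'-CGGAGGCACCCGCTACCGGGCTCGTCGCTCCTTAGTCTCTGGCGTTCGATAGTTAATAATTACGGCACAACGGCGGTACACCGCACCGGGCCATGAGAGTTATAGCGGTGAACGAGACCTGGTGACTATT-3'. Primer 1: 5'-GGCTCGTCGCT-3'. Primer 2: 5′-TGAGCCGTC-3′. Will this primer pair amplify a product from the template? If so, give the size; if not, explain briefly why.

Primer 2 (TGAGCCGTC) does not match the top strand, and its reverse complement GACGGCTCA does not match either.
With no annealing site for primer 2, no amplification occurs.

No product — primer 2 has no binding site in the template.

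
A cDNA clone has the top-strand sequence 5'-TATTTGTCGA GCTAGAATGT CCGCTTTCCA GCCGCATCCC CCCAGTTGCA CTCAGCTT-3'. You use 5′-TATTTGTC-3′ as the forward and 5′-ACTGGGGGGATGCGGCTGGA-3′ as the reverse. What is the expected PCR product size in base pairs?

46 bp

Forward primer TATTTGTC is found on the top strand at positions 1–8.
Reverse complement of the reverse primer: TCCAGCCGCATCCCCCCAGT. This occurs on the top strand at positions 27–46.
Amplicon spans positions 1–46: 46 bp.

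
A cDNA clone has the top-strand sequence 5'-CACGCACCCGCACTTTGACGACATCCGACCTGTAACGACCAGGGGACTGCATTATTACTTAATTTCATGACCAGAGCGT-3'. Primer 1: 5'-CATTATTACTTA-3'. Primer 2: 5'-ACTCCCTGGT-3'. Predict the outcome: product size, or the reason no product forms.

No product — primer 2 has no binding site in the template.

Primer 2 (ACTCCCTGGT) does not match the top strand, and its reverse complement ACCAGGGAGT does not match either.
With no annealing site for primer 2, no amplification occurs.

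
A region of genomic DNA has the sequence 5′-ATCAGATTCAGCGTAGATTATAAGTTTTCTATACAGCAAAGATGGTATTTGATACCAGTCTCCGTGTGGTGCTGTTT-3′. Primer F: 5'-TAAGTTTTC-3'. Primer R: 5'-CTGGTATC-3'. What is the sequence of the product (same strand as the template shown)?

5'-TAAGTTTTCTATACAGCAAAGATGGTATTTGATACCAG-3'

Scanning the template, TAAGTTTTC occurs at positions 21–29; this primer anneals to the bottom strand there with its 3' end pointing downstream.
Reverse complement of the reverse primer: GATACCAG. This occurs on the top strand at positions 51–58.
The product is the template from position 21 through 58 (38 bp).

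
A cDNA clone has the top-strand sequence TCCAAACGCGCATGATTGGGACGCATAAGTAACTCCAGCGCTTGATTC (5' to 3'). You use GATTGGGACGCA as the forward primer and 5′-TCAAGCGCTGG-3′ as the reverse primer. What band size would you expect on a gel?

32 bp

The forward primer matches the template at positions 14–25.
Taking the reverse complement of TCAAGCGCTGG gives CCAGCGCTTGA, found at positions 35–45 on the template; the primer anneals here to the top strand with its 3' end pointing upstream.
Product length = (reverse-primer end) − (forward-primer start) + 1 = 45 − 14 + 1 = 32 bp.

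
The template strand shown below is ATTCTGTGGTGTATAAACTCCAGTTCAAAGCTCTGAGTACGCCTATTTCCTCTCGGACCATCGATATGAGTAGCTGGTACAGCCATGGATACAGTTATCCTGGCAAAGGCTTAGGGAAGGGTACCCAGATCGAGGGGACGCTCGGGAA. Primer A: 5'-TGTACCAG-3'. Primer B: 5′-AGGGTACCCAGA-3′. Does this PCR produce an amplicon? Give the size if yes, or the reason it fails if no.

No product — the primers' 3' ends point away from each other.

Primer A (TGTACCAG) has reverse complement CTGGTACA, which matches the top strand at positions 74–81; primer A anneals to the top strand there with its 3' end pointing upstream toward position 74.
Primer B (AGGGTACCCAGA) matches the top strand directly at positions 118–129; it anneals to the bottom strand with its 3' end pointing downstream toward position 129.
The 3' ends diverge (primer A extends toward position 1, primer B toward position 148), so the primers never converge on a shared product.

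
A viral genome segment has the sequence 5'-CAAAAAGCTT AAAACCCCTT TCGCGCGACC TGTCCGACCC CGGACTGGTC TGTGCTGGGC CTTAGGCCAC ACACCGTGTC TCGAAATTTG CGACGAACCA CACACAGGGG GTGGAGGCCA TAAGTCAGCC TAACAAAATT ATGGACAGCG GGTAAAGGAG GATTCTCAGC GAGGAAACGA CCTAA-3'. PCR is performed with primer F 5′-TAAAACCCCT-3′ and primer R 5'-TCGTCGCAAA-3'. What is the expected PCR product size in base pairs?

87 bp

Forward primer TAAAACCCCT is found on the top strand at positions 10–19.
The reverse primer's reverse complement is TTTGCGACGA, which matches the template at positions 87–96.
The product runs from position 10 to position 96, so its length is 96 − 10 + 1 = 87 bp.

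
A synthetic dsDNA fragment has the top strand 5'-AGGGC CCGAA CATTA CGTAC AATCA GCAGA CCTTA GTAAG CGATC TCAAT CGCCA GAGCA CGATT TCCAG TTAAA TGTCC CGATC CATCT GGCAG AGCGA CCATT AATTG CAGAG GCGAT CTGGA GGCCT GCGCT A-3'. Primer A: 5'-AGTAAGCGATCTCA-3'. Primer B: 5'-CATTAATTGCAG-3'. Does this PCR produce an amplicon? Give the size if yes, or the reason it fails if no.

Primer A (AGTAAGCGATCTCA) matches the top strand at positions 35–48 (3' end points downstream).
Primer B (CATTAATTGCAG) also matches the top strand directly, at positions 102–113 — its reverse complement CTGCAATTAATG is not present.
Both primers anneal to the bottom strand with 3' ends pointing the same way, so neither can prime synthesis back toward the other.

No product — both primers anneal to the same strand and extend in the same direction.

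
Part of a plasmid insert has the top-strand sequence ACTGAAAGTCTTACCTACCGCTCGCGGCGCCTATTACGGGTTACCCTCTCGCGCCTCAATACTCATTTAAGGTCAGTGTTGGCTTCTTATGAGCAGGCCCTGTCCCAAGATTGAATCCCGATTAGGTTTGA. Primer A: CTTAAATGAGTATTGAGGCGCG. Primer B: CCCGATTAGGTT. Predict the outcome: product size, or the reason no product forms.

Primer A (CTTAAATGAGTATTGAGGCGCG) has reverse complement CGCGCCTCAATACTCATTTAAG, which matches the top strand at positions 50–71; primer A anneals to the top strand there with its 3' end pointing upstream toward position 50.
Primer B (CCCGATTAGGTT) matches the top strand directly at positions 117–128; it anneals to the bottom strand with its 3' end pointing downstream toward position 128.
The 3' ends diverge (primer A extends toward position 1, primer B toward position 131), so the primers never converge on a shared product.

No product — the primers' 3' ends point away from each other.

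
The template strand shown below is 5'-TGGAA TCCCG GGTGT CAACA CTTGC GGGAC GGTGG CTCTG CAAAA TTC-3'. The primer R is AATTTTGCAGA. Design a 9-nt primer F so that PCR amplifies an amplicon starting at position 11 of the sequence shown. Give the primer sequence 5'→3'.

The reverse primer's reverse complement TCTGCAAAATT matches the template at positions 37–47; the product starts at position 11.
The forward primer is identical to the top strand over positions 11–19: GGTGTCAAC.

5'-GGTGTCAAC-3'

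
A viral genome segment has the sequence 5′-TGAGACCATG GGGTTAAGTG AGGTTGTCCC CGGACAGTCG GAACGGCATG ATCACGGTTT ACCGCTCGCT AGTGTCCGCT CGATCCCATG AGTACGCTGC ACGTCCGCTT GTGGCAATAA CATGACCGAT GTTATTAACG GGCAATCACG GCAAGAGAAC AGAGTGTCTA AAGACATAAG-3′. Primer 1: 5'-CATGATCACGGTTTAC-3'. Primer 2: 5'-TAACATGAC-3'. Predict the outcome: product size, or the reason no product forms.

Primer 1 (CATGATCACGGTTTAC) matches the top strand at positions 47–62 (3' end points downstream).
Primer 2 (TAACATGAC) also matches the top strand directly, at positions 118–126 — its reverse complement GTCATGTTA is not present.
Both primers anneal to the bottom strand with 3' ends pointing the same way, so neither can prime synthesis back toward the other.

No product — both primers anneal to the same strand and extend in the same direction.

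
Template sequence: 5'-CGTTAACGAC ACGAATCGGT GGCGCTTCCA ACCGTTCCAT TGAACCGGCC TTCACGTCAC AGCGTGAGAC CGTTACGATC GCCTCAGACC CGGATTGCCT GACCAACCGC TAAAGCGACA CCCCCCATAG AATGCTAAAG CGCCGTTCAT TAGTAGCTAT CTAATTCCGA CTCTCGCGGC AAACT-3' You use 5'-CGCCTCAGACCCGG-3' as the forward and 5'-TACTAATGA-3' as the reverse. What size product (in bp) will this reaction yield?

76 bp

The forward primer matches the template at positions 80–93.
The reverse primer's reverse complement is TCATTAGTA, which matches the template at positions 147–155.
Amplicon spans positions 80–155: 76 bp.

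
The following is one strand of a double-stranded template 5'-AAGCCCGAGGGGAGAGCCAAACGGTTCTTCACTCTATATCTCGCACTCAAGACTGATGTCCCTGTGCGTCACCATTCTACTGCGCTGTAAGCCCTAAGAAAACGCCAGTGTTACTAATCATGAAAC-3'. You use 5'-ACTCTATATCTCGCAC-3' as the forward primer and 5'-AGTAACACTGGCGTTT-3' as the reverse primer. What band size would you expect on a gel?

85 bp

Forward primer ACTCTATATCTCGCAC is found on the top strand at positions 31–46.
The reverse primer's reverse complement is AAACGCCAGTGTTACT, which matches the template at positions 100–115.
Product length = (reverse-primer end) − (forward-primer start) + 1 = 115 − 31 + 1 = 85 bp.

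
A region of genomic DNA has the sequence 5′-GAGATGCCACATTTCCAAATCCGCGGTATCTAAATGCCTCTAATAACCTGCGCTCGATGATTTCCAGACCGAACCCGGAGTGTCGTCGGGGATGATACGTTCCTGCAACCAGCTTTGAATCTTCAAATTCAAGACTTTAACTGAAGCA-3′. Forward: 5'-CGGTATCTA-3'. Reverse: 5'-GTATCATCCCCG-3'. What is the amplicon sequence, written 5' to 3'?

5'-CGGTATCTAAATGCCTCTAATAACCTGCGCTCGATGATTTCCAGACCGAACCCGGAGTGTCGTCGGGGATGATAC-3'

The forward primer matches the template at positions 24–32.
The reverse primer's reverse complement is CGGGGATGATAC, which matches the template at positions 87–98.
The product is the template from position 24 through 98 (75 bp).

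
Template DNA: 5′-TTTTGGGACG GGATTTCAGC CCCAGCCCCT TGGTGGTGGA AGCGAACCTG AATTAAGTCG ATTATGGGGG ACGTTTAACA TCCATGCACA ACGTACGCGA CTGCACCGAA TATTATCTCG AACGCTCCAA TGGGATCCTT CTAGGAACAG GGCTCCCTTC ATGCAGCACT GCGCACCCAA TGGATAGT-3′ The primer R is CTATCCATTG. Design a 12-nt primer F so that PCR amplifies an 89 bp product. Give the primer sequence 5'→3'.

The reverse primer's reverse complement CAATGGATAG matches the template at positions 178–187, so the product ends at position 187.
An 89 bp product then starts at position 187 − 89 + 1 = 99.
The forward primer is identical to the top strand there: GACTGCACCGAA.

5'-GACTGCACCGAA-3'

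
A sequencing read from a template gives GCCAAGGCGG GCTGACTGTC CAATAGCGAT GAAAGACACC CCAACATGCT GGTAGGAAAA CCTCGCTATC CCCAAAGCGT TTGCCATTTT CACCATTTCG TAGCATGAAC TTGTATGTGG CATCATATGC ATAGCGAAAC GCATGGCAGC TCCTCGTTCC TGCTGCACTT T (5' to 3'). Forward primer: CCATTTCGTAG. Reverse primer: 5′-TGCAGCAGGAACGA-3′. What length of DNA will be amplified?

75 bp

Forward primer CCATTTCGTAG is found on the top strand at positions 93–103.
The reverse primer's reverse complement is TCGTTCCTGCTGCA, which matches the template at positions 154–167.
The product runs from position 93 to position 167, so its length is 167 − 93 + 1 = 75 bp.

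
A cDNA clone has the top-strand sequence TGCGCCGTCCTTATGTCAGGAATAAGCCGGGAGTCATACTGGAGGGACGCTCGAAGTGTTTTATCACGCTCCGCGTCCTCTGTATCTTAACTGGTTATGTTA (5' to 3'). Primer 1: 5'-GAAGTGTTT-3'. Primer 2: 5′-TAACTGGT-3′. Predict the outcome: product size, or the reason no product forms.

Primer 1 (GAAGTGTTT) matches the top strand at positions 53–61 (3' end points downstream).
Primer 2 (TAACTGGT) also matches the top strand directly, at positions 88–95 — its reverse complement ACCAGTTA is not present.
Both primers anneal to the bottom strand with 3' ends pointing the same way, so neither can prime synthesis back toward the other.

No product — both primers anneal to the same strand and extend in the same direction.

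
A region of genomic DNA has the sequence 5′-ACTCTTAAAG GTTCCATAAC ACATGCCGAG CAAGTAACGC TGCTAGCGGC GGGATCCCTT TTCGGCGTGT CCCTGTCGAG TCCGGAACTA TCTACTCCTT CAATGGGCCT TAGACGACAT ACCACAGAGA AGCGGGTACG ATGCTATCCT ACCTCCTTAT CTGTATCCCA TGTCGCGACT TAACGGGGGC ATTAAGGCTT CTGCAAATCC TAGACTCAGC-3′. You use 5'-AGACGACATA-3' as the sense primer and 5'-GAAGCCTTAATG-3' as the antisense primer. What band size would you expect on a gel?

The forward primer matches the template at positions 112–121.
Reverse complement of the reverse primer: CATTAAGGCTTC. This occurs on the top strand at positions 190–201.
The product runs from position 112 to position 201, so its length is 201 − 112 + 1 = 90 bp.

90 bp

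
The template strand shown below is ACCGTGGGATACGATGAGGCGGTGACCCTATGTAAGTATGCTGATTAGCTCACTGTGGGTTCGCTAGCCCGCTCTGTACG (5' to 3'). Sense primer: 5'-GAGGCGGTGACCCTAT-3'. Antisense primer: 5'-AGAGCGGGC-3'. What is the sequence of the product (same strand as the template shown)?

Scanning the template, GAGGCGGTGACCCTAT occurs at positions 16–31; this primer anneals to the bottom strand there with its 3' end pointing downstream.
Taking the reverse complement of AGAGCGGGC gives GCCCGCTCT, found at positions 67–75 on the template; the primer anneals here to the top strand with its 3' end pointing upstream.
The product is the template from position 16 through 75 (60 bp).

5'-GAGGCGGTGACCCTATGTAAGTATGCTGATTAGCTCACTGTGGGTTCGCTAGCCCGCTCT-3'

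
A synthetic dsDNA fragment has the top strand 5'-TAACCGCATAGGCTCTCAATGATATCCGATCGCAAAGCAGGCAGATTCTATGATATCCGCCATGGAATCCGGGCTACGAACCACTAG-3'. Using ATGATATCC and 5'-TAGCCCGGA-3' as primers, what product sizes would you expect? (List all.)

58 bp, 27 bp

The forward primer ATGATATCC matches the top strand at positions 19–27, 50–58.
The reverse primer's reverse complement is TCCGGGCTA, matching at positions 68–76.
Each forward site pairs with the reverse site to give a product ending at position 76: sizes 58, 27 bp.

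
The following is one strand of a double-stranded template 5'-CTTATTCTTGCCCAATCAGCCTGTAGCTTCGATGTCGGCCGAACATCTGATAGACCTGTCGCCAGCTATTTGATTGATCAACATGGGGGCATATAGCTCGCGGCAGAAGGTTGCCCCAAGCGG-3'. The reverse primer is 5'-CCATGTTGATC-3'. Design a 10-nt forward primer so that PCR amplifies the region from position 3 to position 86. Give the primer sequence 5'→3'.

5'-TATTCTTGCC-3'

The reverse primer's reverse complement GATCAACATGG matches the template at positions 76–86; the product starts at position 3.
The forward primer is identical to the top strand over positions 3–12: TATTCTTGCC.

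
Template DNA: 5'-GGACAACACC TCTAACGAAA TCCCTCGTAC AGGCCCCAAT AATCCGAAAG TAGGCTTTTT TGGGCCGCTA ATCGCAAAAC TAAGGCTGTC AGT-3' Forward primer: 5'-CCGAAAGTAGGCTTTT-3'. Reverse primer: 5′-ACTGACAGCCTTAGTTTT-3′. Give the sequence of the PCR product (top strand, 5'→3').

5'-CCGAAAGTAGGCTTTTTTGGGCCGCTAATCGCAAAACTAAGGCTGTCAGT-3'

Forward primer CCGAAAGTAGGCTTTT is found on the top strand at positions 44–59.
The reverse primer's reverse complement is AAAACTAAGGCTGTCAGT, which matches the template at positions 76–93.
The product is the template from position 44 through 93 (50 bp).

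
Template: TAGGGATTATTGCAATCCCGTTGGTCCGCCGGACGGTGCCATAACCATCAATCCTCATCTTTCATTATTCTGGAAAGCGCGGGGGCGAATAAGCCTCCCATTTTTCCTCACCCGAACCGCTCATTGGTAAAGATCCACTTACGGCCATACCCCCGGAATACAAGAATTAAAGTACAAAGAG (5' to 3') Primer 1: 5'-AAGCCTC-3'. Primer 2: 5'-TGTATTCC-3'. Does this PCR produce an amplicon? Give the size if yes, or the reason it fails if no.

Yes — a 72 bp product.

Primer 1 (AAGCCTC) matches the top strand at positions 91–97; it acts as a forward primer.
Primer 2's reverse complement is GGAATACA, matching the top strand at positions 155–162; it acts as a reverse primer.
The 3' ends face each other across positions 91–162, giving a 72 bp product.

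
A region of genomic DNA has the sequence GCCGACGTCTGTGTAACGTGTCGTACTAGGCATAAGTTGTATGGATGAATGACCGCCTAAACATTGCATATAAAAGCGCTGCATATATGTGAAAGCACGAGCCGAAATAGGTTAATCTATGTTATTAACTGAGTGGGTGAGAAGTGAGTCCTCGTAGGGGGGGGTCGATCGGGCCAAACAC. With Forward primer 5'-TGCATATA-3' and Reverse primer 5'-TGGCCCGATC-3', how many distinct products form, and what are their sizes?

The forward primer TGCATATA matches the top strand at positions 65–72, 80–87.
The reverse primer's reverse complement is GATCGGGCCA, matching at positions 167–176.
Each forward site pairs with the reverse site to give a product ending at position 176: sizes 112, 97 bp.

Two products: 112 bp, 97 bp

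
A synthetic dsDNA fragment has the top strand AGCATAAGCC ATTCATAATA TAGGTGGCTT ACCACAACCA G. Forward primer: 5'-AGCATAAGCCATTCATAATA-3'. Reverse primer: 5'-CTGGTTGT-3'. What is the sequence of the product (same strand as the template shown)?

5'-AGCATAAGCCATTCATAATATAGGTGGCTTACCACAACCAG-3'

The forward primer matches the template at positions 1–20.
Taking the reverse complement of CTGGTTGT gives ACAACCAG, found at positions 34–41 on the template; the primer anneals here to the top strand with its 3' end pointing upstream.
The product is the template from position 1 through 41 (41 bp).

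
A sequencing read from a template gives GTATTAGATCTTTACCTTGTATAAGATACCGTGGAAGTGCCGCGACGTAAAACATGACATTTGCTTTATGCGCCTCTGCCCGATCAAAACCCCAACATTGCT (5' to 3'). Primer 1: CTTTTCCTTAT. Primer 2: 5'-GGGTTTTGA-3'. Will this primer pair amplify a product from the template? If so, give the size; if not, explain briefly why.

No product — primer 1 has no binding site in the template.

Primer 1 (CTTTTCCTTAT) does not match the top strand, and its reverse complement ATAAGGAAAAG does not match either.
With no annealing site for primer 1, no amplification occurs.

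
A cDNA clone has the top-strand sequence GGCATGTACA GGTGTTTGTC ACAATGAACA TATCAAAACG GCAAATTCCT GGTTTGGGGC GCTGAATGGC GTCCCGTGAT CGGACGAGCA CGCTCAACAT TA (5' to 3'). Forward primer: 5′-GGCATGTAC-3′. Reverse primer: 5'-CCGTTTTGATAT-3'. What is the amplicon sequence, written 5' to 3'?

The forward primer matches the template at positions 1–9.
Taking the reverse complement of CCGTTTTGATAT gives ATATCAAAACGG, found at positions 30–41 on the template; the primer anneals here to the top strand with its 3' end pointing upstream.
The product is the template from position 1 through 41 (41 bp).

5'-GGCATGTACAGGTGTTTGTCACAATGAACATATCAAAACGG-3'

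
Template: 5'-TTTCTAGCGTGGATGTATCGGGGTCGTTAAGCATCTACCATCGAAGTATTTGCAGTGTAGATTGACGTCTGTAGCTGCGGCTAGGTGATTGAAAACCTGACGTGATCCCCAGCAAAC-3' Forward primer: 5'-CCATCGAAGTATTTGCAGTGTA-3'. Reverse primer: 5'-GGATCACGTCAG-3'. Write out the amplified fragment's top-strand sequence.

The forward primer matches the template at positions 38–59.
Taking the reverse complement of GGATCACGTCAG gives CTGACGTGATCC, found at positions 97–108 on the template; the primer anneals here to the top strand with its 3' end pointing upstream.
The product is the template from position 38 through 108 (71 bp).

5'-CCATCGAAGTATTTGCAGTGTAGATTGACGTCTGTAGCTGCGGCTAGGTGATTGAAAACCTGACGTGATCC-3'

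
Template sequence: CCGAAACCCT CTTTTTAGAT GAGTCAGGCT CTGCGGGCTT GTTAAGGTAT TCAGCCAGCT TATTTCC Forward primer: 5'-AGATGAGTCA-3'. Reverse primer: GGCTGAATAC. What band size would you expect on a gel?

Forward primer AGATGAGTCA is found on the top strand at positions 17–26.
Reverse complement of the reverse primer: GTATTCAGCC. This occurs on the top strand at positions 47–56.
Amplicon spans positions 17–56: 40 bp.

40 bp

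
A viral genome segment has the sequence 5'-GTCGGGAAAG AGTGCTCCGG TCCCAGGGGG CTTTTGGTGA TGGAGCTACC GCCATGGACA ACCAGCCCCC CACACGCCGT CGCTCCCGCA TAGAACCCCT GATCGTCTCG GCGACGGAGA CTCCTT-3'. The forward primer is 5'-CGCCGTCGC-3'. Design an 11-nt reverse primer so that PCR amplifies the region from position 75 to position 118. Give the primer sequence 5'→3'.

The product's 3' end on the top strand is position 118.
The reverse primer anneals to the top strand over positions 108–118, i.e. to TCGGCGACGGA.
Its sequence written 5'→3' is the reverse complement: TCCGTCGCCGA.

5'-TCCGTCGCCGA-3'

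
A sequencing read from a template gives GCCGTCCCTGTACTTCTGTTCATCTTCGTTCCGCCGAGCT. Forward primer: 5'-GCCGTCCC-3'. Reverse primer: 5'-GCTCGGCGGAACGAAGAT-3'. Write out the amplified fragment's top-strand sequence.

Forward primer GCCGTCCC is found on the top strand at positions 1–8.
Reverse complement of the reverse primer: ATCTTCGTTCCGCCGAGC. This occurs on the top strand at positions 22–39.
The product is the template from position 1 through 39 (39 bp).

5'-GCCGTCCCTGTACTTCTGTTCATCTTCGTTCCGCCGAGC-3'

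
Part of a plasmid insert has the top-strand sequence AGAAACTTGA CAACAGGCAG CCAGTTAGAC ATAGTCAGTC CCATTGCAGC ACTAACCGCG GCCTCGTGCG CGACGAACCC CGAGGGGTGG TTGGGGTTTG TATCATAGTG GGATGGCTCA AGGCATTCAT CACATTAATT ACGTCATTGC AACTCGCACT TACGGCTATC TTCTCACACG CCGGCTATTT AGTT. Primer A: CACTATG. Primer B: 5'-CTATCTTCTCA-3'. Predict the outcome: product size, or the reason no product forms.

No product — the primers' 3' ends point away from each other.

Primer A (CACTATG) has reverse complement CATAGTG, which matches the top strand at positions 104–110; primer A anneals to the top strand there with its 3' end pointing upstream toward position 104.
Primer B (CTATCTTCTCA) matches the top strand directly at positions 166–176; it anneals to the bottom strand with its 3' end pointing downstream toward position 176.
The 3' ends diverge (primer A extends toward position 1, primer B toward position 194), so the primers never converge on a shared product.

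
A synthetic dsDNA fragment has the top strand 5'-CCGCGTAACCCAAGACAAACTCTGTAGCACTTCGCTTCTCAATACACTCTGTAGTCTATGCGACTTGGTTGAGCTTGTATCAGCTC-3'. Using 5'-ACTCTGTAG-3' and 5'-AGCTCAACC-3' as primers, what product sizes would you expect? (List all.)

The forward primer ACTCTGTAG matches the top strand at positions 19–27, 46–54.
The reverse primer's reverse complement is GGTTGAGCT, matching at positions 67–75.
Each forward site pairs with the reverse site to give a product ending at position 75: sizes 57, 30 bp.

57 bp, 30 bp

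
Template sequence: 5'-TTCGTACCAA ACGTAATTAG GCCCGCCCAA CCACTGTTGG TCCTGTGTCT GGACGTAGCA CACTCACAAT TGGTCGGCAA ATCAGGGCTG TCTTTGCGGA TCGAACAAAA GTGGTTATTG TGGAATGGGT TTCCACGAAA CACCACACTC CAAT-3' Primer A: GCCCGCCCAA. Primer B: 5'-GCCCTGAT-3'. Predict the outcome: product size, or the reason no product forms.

Primer A (GCCCGCCCAA) matches the top strand at positions 21–30; it acts as a forward primer.
Primer B's reverse complement is ATCAGGGC, matching the top strand at positions 81–88; it acts as a reverse primer.
The 3' ends face each other across positions 21–88, giving a 68 bp product.

Yes — a 68 bp product.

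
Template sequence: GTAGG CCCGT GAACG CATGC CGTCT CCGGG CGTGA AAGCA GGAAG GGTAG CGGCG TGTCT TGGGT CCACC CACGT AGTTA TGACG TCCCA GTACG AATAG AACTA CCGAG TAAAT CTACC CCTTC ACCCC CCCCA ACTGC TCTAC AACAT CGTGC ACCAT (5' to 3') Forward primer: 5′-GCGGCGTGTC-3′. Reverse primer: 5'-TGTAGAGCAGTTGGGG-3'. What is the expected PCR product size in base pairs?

97 bp

The forward primer matches the template at positions 50–59.
Taking the reverse complement of TGTAGAGCAGTTGGGG gives CCCCAACTGCTCTACA, found at positions 131–146 on the template; the primer anneals here to the top strand with its 3' end pointing upstream.
Amplicon spans positions 50–146: 97 bp.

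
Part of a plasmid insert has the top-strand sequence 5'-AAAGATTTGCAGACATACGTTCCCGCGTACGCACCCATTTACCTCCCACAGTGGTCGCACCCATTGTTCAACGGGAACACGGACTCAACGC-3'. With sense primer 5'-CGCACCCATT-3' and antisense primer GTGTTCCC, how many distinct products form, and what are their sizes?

The forward primer CGCACCCATT matches the top strand at positions 30–39, 56–65.
The reverse primer's reverse complement is GGGAACAC, matching at positions 73–80.
Each forward site pairs with the reverse site to give a product ending at position 80: sizes 51, 25 bp.

Two products: 51 bp, 25 bp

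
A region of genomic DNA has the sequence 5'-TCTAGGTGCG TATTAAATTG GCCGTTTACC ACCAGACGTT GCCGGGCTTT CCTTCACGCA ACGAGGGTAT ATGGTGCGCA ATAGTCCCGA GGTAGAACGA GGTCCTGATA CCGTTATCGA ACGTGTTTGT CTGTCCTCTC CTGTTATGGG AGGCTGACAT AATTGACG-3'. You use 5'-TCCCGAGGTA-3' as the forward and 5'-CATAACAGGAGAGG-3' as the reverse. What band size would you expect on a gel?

Scanning the template, TCCCGAGGTA occurs at positions 85–94; this primer anneals to the bottom strand there with its 3' end pointing downstream.
Reverse complement of the reverse primer: CCTCTCCTGTTATG. This occurs on the top strand at positions 135–148.
Amplicon spans positions 85–148: 64 bp.

64 bp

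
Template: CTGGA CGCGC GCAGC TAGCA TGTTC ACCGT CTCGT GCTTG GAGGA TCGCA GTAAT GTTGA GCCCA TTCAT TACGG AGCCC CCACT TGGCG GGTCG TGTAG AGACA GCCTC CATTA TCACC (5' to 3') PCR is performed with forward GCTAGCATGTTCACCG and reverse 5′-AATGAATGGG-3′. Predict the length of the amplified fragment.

58 bp

Scanning the template, GCTAGCATGTTCACCG occurs at positions 14–29; this primer anneals to the bottom strand there with its 3' end pointing downstream.
Reverse complement of the reverse primer: CCCATTCATT. This occurs on the top strand at positions 62–71.
Product length = (reverse-primer end) − (forward-primer start) + 1 = 71 − 14 + 1 = 58 bp.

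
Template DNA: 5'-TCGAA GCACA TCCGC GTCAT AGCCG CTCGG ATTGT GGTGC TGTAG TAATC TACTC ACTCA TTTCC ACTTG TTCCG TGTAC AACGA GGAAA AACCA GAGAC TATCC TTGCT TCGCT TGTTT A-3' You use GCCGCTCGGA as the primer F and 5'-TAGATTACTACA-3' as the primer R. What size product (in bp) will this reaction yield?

31 bp

Forward primer GCCGCTCGGA is found on the top strand at positions 22–31.
Taking the reverse complement of TAGATTACTACA gives TGTAGTAATCTA, found at positions 41–52 on the template; the primer anneals here to the top strand with its 3' end pointing upstream.
Product length = (reverse-primer end) − (forward-primer start) + 1 = 52 − 22 + 1 = 31 bp.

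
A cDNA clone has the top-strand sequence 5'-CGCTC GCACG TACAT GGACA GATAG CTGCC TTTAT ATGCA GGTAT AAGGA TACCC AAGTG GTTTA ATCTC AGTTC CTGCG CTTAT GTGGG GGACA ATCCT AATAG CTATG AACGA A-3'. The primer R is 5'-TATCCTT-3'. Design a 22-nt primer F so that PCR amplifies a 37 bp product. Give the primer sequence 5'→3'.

5'-GGACAGATAGCTGCCTTTATAT-3'

The reverse primer's reverse complement AAGGATA matches the template at positions 46–52, so the product ends at position 52.
A 37 bp product then starts at position 52 − 37 + 1 = 16.
The forward primer is identical to the top strand there: GGACAGATAGCTGCCTTTATAT.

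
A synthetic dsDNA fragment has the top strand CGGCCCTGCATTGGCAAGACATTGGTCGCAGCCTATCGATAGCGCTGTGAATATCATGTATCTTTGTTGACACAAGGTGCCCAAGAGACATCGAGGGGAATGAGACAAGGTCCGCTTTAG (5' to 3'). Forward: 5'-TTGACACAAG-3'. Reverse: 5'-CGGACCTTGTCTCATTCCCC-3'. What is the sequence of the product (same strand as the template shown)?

The forward primer matches the template at positions 67–76.
Reverse complement of the reverse primer: GGGGAATGAGACAAGGTCCG. This occurs on the top strand at positions 95–114.
The product is the template from position 67 through 114 (48 bp).

5'-TTGACACAAGGTGCCCAAGAGACATCGAGGGGAATGAGACAAGGTCCG-3'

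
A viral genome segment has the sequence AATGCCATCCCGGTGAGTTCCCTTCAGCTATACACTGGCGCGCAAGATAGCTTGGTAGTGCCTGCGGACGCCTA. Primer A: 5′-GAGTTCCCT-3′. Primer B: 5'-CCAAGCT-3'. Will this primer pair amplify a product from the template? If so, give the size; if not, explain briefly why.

Yes — a 41 bp product.

Primer A (GAGTTCCCT) matches the top strand at positions 15–23; it acts as a forward primer.
Primer B's reverse complement is AGCTTGG, matching the top strand at positions 49–55; it acts as a reverse primer.
The 3' ends face each other across positions 15–55, giving a 41 bp product.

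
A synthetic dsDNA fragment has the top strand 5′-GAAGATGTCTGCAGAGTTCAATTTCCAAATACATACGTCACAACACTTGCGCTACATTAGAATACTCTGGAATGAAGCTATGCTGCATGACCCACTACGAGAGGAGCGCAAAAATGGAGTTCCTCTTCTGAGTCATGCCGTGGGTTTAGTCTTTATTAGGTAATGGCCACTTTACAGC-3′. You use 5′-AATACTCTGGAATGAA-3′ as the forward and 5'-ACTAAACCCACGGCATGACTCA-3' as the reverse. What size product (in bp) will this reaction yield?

90 bp

The forward primer matches the template at positions 61–76.
The reverse primer's reverse complement is TGAGTCATGCCGTGGGTTTAGT, which matches the template at positions 129–150.
The product runs from position 61 to position 150, so its length is 150 − 61 + 1 = 90 bp.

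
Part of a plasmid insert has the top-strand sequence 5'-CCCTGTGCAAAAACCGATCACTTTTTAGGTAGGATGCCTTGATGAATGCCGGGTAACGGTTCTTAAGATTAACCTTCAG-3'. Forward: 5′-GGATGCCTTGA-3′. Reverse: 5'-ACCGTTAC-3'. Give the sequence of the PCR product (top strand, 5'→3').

Forward primer GGATGCCTTGA is found on the top strand at positions 32–42.
The reverse primer's reverse complement is GTAACGGT, which matches the template at positions 53–60.
The product is the template from position 32 through 60 (29 bp).

5'-GGATGCCTTGATGAATGCCGGGTAACGGT-3'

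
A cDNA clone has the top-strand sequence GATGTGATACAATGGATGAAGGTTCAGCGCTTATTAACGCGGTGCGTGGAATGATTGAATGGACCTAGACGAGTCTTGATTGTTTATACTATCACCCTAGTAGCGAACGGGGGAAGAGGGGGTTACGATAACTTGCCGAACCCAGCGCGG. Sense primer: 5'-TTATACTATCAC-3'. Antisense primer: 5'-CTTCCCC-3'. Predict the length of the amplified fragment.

The forward primer matches the template at positions 84–95.
Taking the reverse complement of CTTCCCC gives GGGGAAG, found at positions 110–116 on the template; the primer anneals here to the top strand with its 3' end pointing upstream.
Amplicon spans positions 84–116: 33 bp.

33 bp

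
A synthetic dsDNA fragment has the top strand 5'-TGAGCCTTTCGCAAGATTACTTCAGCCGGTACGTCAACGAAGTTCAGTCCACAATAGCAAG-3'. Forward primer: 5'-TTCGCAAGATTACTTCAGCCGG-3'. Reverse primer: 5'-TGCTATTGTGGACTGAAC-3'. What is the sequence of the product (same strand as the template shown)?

5'-TTCGCAAGATTACTTCAGCCGGTACGTCAACGAAGTTCAGTCCACAATAGCA-3'

Scanning the template, TTCGCAAGATTACTTCAGCCGG occurs at positions 8–29; this primer anneals to the bottom strand there with its 3' end pointing downstream.
The reverse primer's reverse complement is GTTCAGTCCACAATAGCA, which matches the template at positions 42–59.
The product is the template from position 8 through 59 (52 bp).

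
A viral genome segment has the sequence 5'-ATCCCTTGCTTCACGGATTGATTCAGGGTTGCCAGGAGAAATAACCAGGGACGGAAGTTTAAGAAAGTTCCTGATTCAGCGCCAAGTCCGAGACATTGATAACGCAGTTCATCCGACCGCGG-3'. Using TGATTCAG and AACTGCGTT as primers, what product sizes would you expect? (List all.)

The forward primer TGATTCAG matches the top strand at positions 19–26, 72–79.
The reverse primer's reverse complement is AACGCAGTT, matching at positions 101–109.
Each forward site pairs with the reverse site to give a product ending at position 109: sizes 91, 38 bp.

91 bp, 38 bp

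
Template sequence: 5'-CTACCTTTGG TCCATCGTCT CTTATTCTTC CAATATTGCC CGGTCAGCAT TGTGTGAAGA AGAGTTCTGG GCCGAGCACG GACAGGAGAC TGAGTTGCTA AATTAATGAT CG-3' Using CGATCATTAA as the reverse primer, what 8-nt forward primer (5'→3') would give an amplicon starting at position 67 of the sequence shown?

The reverse primer's reverse complement TTAATGATCG matches the template at positions 103–112; the product starts at position 67.
The forward primer is identical to the top strand over positions 67–74: CTGGGCCG.

5'-CTGGGCCG-3'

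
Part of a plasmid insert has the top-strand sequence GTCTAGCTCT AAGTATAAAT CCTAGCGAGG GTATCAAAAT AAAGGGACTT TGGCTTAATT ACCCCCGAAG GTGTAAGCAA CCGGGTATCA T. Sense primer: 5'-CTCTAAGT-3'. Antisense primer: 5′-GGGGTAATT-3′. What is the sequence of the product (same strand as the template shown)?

5'-CTCTAAGTATAAATCCTAGCGAGGGTATCAAAATAAAGGGACTTTGGCTTAATTACCCC-3'

Scanning the template, CTCTAAGT occurs at positions 7–14; this primer anneals to the bottom strand there with its 3' end pointing downstream.
Taking the reverse complement of GGGGTAATT gives AATTACCCC, found at positions 57–65 on the template; the primer anneals here to the top strand with its 3' end pointing upstream.
The product is the template from position 7 through 65 (59 bp).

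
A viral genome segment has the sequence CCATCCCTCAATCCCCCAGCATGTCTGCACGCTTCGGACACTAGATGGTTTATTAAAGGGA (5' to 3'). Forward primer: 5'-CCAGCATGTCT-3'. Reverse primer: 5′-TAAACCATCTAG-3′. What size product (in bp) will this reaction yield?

37 bp

Forward primer CCAGCATGTCT is found on the top strand at positions 16–26.
Taking the reverse complement of TAAACCATCTAG gives CTAGATGGTTTA, found at positions 41–52 on the template; the primer anneals here to the top strand with its 3' end pointing upstream.
Amplicon spans positions 16–52: 37 bp.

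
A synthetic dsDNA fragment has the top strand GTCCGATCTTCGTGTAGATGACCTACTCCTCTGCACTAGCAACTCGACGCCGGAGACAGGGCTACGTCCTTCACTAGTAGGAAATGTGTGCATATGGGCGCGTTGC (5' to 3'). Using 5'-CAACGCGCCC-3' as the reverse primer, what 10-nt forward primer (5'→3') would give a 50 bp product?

5'-ACAGGGCTAC-3'

The reverse primer's reverse complement GGGCGCGTTG matches the template at positions 96–105, so the product ends at position 105.
A 50 bp product then starts at position 105 − 50 + 1 = 56.
The forward primer is identical to the top strand there: ACAGGGCTAC.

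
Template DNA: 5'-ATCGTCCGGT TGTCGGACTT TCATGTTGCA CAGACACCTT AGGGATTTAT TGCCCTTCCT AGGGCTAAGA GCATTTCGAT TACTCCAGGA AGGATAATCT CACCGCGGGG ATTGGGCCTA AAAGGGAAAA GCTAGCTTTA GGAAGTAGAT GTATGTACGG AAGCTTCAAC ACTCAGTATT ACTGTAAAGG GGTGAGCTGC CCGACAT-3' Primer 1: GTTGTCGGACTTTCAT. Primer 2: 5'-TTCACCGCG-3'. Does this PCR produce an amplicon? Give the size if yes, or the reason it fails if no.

Primer 2 (TTCACCGCG) does not match the top strand, and its reverse complement CGCGGTGAA does not match either.
With no annealing site for primer 2, no amplification occurs.

No product — primer 2 has no binding site in the template.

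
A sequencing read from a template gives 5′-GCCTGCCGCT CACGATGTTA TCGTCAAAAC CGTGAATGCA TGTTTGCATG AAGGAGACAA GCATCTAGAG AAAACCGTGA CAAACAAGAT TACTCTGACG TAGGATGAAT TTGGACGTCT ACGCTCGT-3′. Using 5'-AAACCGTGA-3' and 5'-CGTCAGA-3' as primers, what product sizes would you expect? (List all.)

74 bp, 29 bp

The forward primer AAACCGTGA matches the top strand at positions 27–35, 72–80.
The reverse primer's reverse complement is TCTGACG, matching at positions 94–100.
Each forward site pairs with the reverse site to give a product ending at position 100: sizes 74, 29 bp.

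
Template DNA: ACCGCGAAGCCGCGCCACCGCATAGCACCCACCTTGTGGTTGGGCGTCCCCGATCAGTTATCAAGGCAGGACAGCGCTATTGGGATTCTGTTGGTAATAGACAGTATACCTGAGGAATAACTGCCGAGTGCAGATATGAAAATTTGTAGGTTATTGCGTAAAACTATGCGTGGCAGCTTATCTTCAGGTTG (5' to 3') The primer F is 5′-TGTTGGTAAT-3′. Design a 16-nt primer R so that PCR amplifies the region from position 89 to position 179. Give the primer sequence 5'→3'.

The product's 3' end on the top strand is position 179.
The reverse primer anneals to the top strand over positions 164–179, i.e. to CTATGCGTGGCAGCTT.
Its sequence written 5'→3' is the reverse complement: AAGCTGCCACGCATAG.

5'-AAGCTGCCACGCATAG-3'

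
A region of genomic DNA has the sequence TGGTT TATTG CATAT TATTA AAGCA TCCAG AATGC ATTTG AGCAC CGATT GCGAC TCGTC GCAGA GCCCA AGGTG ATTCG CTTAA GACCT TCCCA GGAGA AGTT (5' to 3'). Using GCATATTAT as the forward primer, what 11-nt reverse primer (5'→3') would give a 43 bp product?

5'-GCAATCGGTGC-3'

The forward primer binds at positions 10–18, so a 43 bp product ends at position 10 + 43 − 1 = 52.
The reverse primer anneals to the top strand over positions 42–52, i.e. to GCACCGATTGC.
Its sequence written 5'→3' is the reverse complement: GCAATCGGTGC.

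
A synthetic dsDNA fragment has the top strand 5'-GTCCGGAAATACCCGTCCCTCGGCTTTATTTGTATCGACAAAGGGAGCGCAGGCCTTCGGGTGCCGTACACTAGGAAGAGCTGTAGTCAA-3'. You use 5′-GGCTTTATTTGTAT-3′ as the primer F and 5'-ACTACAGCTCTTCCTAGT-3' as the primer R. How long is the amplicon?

66 bp

The forward primer matches the template at positions 22–35.
The reverse primer's reverse complement is ACTAGGAAGAGCTGTAGT, which matches the template at positions 70–87.
The product runs from position 22 to position 87, so its length is 87 − 22 + 1 = 66 bp.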